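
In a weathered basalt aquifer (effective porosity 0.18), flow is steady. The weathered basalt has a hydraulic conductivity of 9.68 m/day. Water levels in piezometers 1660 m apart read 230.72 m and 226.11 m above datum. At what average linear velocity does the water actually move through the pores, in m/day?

Hydraulic gradient i = (230.72 − 226.11) / 1660 = 4.61 / 1660 = 0.002777.
Darcy flux q = K · i = 9.680 × 0.002777 = 0.02688 m/day.
Seepage velocity v = q / n_e = 0.02688 / 0.18 = 0.1493 m/day.

0.149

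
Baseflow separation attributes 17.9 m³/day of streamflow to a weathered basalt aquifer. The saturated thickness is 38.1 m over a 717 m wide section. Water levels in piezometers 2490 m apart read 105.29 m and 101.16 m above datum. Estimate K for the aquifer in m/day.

Cross-sectional area A = 717 × 38.1 = 27318 m².
Hydraulic gradient i = (105.29 − 101.16) / 2490 = 4.13 / 2490 = 0.001659.
From Q = K·A·i, K = Q / (A·i) = 17.9 / (27318 × 0.001659) = 0.3951 m/day.

0.395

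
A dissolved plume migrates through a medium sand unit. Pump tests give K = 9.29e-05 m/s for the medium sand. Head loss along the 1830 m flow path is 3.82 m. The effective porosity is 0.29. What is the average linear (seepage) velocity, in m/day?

Convert K: 9.29e-05 m/s × 86400 = 8.027 m/day.
Hydraulic gradient i = Δh / L = 3.82 / 1830 = 0.002087.
Darcy flux q = K · i = 8.027 × 0.002087 = 0.01675 m/day.
Seepage velocity v = q / n_e = 0.01675 / 0.29 = 0.05778 m/day.

0.0578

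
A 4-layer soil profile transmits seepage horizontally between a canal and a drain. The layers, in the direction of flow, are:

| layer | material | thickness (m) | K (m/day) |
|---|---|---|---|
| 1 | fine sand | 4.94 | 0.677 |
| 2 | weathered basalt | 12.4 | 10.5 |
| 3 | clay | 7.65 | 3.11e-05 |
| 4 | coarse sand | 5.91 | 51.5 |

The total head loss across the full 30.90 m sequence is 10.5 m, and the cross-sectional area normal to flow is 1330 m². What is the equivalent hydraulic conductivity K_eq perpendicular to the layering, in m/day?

0.000126

Flow is perpendicular to layering, so the layers act in series and the equivalent K is the thickness-weighted harmonic mean.
Total thickness L = 4.94 + 12.4 + 7.65 + 5.91 = 30.90 m.
Σ(b_i/K_i) = 4.94/0.677 + 12.4/10.5 + 7.65/3.11e-05 + 5.91/51.5 = 2.460e+05 d.
K_eq = L / Σ(b_i/K_i) = 30.90 / 2.460e+05 = 0.0001256 m/day.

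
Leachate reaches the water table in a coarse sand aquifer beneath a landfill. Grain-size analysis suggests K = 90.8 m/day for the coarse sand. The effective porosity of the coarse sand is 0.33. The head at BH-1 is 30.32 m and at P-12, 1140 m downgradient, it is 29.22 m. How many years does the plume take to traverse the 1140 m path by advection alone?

Hydraulic gradient i = (30.32 − 29.22) / 1140 = 1.1 / 1140 = 0.0009649.
Darcy flux q = K · i = 90.80 × 0.0009649 = 0.08761 m/day.
Seepage velocity v = q / n_e = 0.08761 / 0.33 = 0.2655 m/day.
Travel time t = L / v = 1140 / 0.2655 = 4294 days = 11.76 years.

11.8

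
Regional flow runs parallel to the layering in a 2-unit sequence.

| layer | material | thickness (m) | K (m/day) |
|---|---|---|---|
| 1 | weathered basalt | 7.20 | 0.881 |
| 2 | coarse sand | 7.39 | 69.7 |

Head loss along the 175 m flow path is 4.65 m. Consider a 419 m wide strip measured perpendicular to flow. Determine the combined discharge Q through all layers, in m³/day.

Flow is parallel to layering, so each bed carries its own Darcy discharge and the transmissivities add.
Σ(K_i·b_i) = 0.881×7.20 + 69.7×7.39 = 521.4 m²/day.
Hydraulic gradient i = Δh / L = 4.65 / 175 = 0.02657.
Q = Σ(K_i·b_i) · W · i = 521.4 × 419 × 0.02657 = 5805 m³/day.

5810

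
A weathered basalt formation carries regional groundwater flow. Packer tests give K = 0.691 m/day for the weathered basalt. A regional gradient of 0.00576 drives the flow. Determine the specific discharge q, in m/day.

0.00398

Hydraulic gradient i = 0.00576.
Specific discharge q = K · i = 0.6910 × 0.005760 = 0.003980 m/day.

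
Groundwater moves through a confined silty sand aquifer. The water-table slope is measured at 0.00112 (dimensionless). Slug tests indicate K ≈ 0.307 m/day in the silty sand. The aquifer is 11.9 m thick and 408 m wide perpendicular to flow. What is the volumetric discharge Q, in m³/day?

Cross-sectional area A = 408 × 11.9 = 4855 m².
Hydraulic gradient i = 0.00112.
Darcy's law: Q = K · A · i = 0.3070 × 4855 × 0.001120 = 1.669 m³/day.

1.67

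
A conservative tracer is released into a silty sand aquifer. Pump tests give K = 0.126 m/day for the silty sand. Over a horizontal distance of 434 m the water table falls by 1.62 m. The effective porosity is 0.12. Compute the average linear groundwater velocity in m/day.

Hydraulic gradient i = Δh / L = 1.62 / 434 = 0.003733.
Darcy flux q = K · i = 0.1260 × 0.003733 = 0.0004703 m/day.
Seepage velocity v = q / n_e = 0.0004703 / 0.12 = 0.003919 m/day.

0.00392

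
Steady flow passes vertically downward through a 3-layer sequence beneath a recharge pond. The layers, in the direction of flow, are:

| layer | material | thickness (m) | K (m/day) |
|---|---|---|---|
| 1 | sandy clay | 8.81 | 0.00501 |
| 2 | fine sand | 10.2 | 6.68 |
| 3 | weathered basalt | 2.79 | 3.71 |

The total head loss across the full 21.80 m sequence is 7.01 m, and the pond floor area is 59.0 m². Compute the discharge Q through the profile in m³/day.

0.235

Flow is perpendicular to layering, so the layers act in series and the equivalent K is the thickness-weighted harmonic mean.
Total thickness L = 8.81 + 10.2 + 2.79 = 21.80 m.
Σ(b_i/K_i) = 8.81/0.00501 + 10.2/6.68 + 2.79/3.71 = 1761 d.
K_eq = L / Σ(b_i/K_i) = 21.80 / 1761 = 0.01238 m/day.
Q = K_eq · A · (Δh/L) = 0.01238 × 59.0 × (7.01/21.80) = 0.2349 m³/day.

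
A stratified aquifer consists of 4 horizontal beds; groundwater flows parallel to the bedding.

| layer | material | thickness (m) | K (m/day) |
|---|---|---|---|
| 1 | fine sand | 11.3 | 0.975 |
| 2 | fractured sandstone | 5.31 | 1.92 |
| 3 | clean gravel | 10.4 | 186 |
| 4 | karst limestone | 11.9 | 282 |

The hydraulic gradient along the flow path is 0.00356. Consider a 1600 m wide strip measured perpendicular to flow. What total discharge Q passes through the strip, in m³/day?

30300

Flow is parallel to layering, so each bed carries its own Darcy discharge and the transmissivities add.
Σ(K_i·b_i) = 0.975×11.3 + 1.92×5.31 + 186×10.4 + 282×11.9 = 5311 m²/day.
Hydraulic gradient i = 0.00356.
Q = Σ(K_i·b_i) · W · i = 5311 × 1600 × 0.003560 = 30254 m³/day.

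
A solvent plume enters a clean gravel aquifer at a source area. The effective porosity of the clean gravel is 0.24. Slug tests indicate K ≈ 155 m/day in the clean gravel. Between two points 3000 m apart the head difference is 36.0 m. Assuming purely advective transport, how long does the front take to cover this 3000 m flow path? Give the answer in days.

Hydraulic gradient i = Δh / L = 36.0 / 3000 = 0.01200.
Darcy flux q = K · i = 155.0 × 0.01200 = 1.860 m/day.
Seepage velocity v = q / n_e = 1.860 / 0.24 = 7.750 m/day.
Travel time t = L / v = 3000 / 7.750 = 387.1 days.

387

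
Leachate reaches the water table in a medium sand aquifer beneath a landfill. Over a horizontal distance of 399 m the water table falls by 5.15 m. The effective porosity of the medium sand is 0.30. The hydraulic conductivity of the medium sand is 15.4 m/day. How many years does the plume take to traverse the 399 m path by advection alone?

1.65

Hydraulic gradient i = Δh / L = 5.15 / 399 = 0.01291.
Darcy flux q = K · i = 15.40 × 0.01291 = 0.1988 m/day.
Seepage velocity v = q / n_e = 0.1988 / 0.30 = 0.6626 m/day.
Travel time t = L / v = 399 / 0.6626 = 602.2 days = 1.649 years.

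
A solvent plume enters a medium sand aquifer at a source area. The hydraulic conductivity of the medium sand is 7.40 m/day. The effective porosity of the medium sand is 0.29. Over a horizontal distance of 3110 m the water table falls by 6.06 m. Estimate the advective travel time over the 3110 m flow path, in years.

Hydraulic gradient i = Δh / L = 6.06 / 3110 = 0.001949.
Darcy flux q = K · i = 7.400 × 0.001949 = 0.01442 m/day.
Seepage velocity v = q / n_e = 0.01442 / 0.29 = 0.04972 m/day.
Travel time t = L / v = 3110 / 0.04972 = 62548 days = 171.2 years.

171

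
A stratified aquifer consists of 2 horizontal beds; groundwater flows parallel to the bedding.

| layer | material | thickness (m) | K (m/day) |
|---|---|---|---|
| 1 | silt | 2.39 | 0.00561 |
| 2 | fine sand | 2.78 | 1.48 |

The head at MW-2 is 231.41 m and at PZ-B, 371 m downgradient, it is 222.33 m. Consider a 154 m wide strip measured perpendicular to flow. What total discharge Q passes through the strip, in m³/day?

15.6

Flow is parallel to layering, so each bed carries its own Darcy discharge and the transmissivities add.
Σ(K_i·b_i) = 0.00561×2.39 + 1.48×2.78 = 4.128 m²/day.
Hydraulic gradient i = (231.41 − 222.33) / 371 = 9.08 / 371 = 0.02447.
Q = Σ(K_i·b_i) · W · i = 4.128 × 154 × 0.02447 = 15.56 m³/day.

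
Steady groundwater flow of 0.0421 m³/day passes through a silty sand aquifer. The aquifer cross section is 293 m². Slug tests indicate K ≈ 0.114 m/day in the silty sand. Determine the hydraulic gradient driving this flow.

0.00126

From Q = K·A·i, i = Q / (K·A) = 0.0421 / (0.1140 × 293.0) = 0.001260.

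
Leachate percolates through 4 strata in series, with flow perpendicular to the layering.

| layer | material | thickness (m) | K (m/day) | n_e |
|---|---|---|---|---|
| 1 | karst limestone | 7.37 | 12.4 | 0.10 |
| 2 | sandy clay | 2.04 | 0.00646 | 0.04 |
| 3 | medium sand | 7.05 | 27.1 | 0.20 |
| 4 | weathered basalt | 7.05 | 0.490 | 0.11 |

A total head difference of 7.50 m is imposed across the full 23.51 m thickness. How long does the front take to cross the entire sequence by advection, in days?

With flow normal to the layers, continuity requires the same specific discharge q through every layer.
Σ(b_i/K_i) = 7.37/12.4 + 2.04/0.00646 + 7.05/27.1 + 7.05/0.490 = 331.0 d.
q = Δh / Σ(b_i/K_i) = 7.50 / 331.0 = 0.02266 m/day.
In each layer the seepage velocity is v_i = q/n_i, so the layer transit time is t_i = b_i·n_i / q:
  layer 1 (karst limestone): t_1 = 7.37 × 0.10 / 0.02266 = 32.53 d
  layer 2 (sandy clay): t_2 = 2.04 × 0.04 / 0.02266 = 3.602 d
  layer 3 (medium sand): t_3 = 7.05 × 0.20 / 0.02266 = 62.23 d
  layer 4 (weathered basalt): t_4 = 7.05 × 0.11 / 0.02266 = 34.23 d
Total t = Σ t_i = 132.6 days.

133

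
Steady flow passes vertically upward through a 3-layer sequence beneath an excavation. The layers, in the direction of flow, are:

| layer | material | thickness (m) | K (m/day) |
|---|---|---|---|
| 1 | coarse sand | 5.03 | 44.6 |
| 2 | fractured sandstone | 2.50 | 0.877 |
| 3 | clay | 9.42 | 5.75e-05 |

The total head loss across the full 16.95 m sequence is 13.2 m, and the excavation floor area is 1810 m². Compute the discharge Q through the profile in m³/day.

Flow is perpendicular to layering, so the layers act in series and the equivalent K is the thickness-weighted harmonic mean.
Total thickness L = 5.03 + 2.50 + 9.42 = 16.95 m.
Σ(b_i/K_i) = 5.03/44.6 + 2.50/0.877 + 9.42/5.75e-05 = 1.638e+05 d.
K_eq = L / Σ(b_i/K_i) = 16.95 / 1.638e+05 = 0.0001035 m/day.
Q = K_eq · A · (Δh/L) = 0.0001035 × 1810 × (13.2/16.95) = 0.1458 m³/day.

0.146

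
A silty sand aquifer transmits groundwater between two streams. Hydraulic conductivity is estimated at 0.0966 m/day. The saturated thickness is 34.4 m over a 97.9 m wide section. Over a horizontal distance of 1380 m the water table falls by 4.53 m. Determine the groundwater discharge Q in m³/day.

1.07

Cross-sectional area A = 97.9 × 34.4 = 3368 m².
Hydraulic gradient i = Δh / L = 4.53 / 1380 = 0.003283.
Darcy's law: Q = K · A · i = 0.09660 × 3368 × 0.003283 = 1.068 m³/day.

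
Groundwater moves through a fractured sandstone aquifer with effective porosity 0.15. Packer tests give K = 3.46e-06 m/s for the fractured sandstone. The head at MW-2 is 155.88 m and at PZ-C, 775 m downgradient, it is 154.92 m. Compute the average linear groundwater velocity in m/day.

Convert K: 3.46e-06 m/s × 86400 = 0.2989 m/day.
Hydraulic gradient i = (155.88 − 154.92) / 775 = 0.96 / 775 = 0.001239.
Darcy flux q = K · i = 0.2989 × 0.001239 = 0.0003703 m/day.
Seepage velocity v = q / n_e = 0.0003703 / 0.15 = 0.002469 m/day.

0.00247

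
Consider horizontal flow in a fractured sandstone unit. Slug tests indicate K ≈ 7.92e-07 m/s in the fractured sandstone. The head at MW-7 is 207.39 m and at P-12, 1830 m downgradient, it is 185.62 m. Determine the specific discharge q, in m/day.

Convert K: 7.92e-07 m/s × 86400 = 0.06843 m/day.
Hydraulic gradient i = (207.39 − 185.62) / 1830 = 21.77 / 1830 = 0.01190.
Specific discharge q = K · i = 0.06843 × 0.01190 = 0.0008140 m/day.

0.000814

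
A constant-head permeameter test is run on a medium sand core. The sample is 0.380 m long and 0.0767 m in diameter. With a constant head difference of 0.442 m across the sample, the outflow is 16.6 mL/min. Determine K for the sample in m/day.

Cross-sectional area A = π·(d/2)² = π × (0.0767/2)² = 0.004620 m².
Convert discharge: 16.6 mL/min = 2.767e-07 m³/s.
Darcy's law rearranged: K = Q·L / (A·Δh) = 2.767e-07 × 0.380 / (0.004620 × 0.442) = 5.148e-05 m/s = 4.448 m/day.

4.45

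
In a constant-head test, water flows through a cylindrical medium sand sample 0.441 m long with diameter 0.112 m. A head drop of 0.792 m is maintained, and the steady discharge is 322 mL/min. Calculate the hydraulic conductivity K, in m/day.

Cross-sectional area A = π·(d/2)² = π × (0.112/2)² = 0.009852 m².
Convert discharge: 322 mL/min = 5.367e-06 m³/s.
Darcy's law rearranged: K = Q·L / (A·Δh) = 5.367e-06 × 0.441 / (0.009852 × 0.792) = 0.0003033 m/s = 26.21 m/day.

26.2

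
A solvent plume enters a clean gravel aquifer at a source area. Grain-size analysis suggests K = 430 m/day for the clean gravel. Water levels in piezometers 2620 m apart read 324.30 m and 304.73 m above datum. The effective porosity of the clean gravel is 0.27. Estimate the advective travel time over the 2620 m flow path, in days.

220

Hydraulic gradient i = (324.30 − 304.73) / 2620 = 19.57 / 2620 = 0.007469.
Darcy flux q = K · i = 430.0 × 0.007469 = 3.212 m/day.
Seepage velocity v = q / n_e = 3.212 / 0.27 = 11.90 m/day.
Travel time t = L / v = 2620 / 11.90 = 220.2 days.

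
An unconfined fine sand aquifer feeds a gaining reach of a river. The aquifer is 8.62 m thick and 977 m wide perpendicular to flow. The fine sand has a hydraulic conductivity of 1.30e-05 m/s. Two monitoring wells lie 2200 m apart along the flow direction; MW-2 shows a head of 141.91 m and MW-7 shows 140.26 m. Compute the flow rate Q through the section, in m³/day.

7.09

Convert K: 1.30e-05 m/s × 86400 = 1.123 m/day.
Cross-sectional area A = 977 × 8.62 = 8422 m².
Hydraulic gradient i = (141.91 − 140.26) / 2200 = 1.65 / 2200 = 0.0007500.
Darcy's law: Q = K · A · i = 1.123 × 8422 × 0.0007500 = 7.094 m³/day.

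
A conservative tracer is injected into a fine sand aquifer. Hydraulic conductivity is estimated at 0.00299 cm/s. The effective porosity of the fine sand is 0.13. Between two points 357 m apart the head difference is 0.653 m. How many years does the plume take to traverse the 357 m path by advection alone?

Convert K: 0.00299 cm/s × 864 = 2.583 m/day.
Hydraulic gradient i = Δh / L = 0.653 / 357 = 0.001829.
Darcy flux q = K · i = 2.583 × 0.001829 = 0.004725 m/day.
Seepage velocity v = q / n_e = 0.004725 / 0.13 = 0.03635 m/day.
Travel time t = L / v = 357 / 0.03635 = 9822 days = 26.89 years.

26.9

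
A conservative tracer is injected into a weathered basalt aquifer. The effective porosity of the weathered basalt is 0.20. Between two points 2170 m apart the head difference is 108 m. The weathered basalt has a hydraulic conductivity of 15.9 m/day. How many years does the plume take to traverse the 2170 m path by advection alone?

1.50

Hydraulic gradient i = Δh / L = 108 / 2170 = 0.04977.
Darcy flux q = K · i = 15.90 × 0.04977 = 0.7913 m/day.
Seepage velocity v = q / n_e = 0.7913 / 0.20 = 3.957 m/day.
Travel time t = L / v = 2170 / 3.957 = 548.4 days = 1.502 years.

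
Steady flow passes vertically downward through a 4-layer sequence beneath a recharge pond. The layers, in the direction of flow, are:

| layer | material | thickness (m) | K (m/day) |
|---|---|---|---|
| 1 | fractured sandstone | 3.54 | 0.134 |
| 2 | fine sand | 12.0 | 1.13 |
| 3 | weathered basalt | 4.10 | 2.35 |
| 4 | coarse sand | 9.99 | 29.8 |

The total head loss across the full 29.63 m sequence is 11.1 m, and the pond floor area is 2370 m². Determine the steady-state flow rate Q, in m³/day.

Flow is perpendicular to layering, so the layers act in series and the equivalent K is the thickness-weighted harmonic mean.
Total thickness L = 3.54 + 12.0 + 4.10 + 9.99 = 29.63 m.
Σ(b_i/K_i) = 3.54/0.134 + 12.0/1.13 + 4.10/2.35 + 9.99/29.8 = 39.12 d.
K_eq = L / Σ(b_i/K_i) = 29.63 / 39.12 = 0.7575 m/day.
Q = K_eq · A · (Δh/L) = 0.7575 × 2370 × (11.1/29.63) = 672.5 m³/day.

673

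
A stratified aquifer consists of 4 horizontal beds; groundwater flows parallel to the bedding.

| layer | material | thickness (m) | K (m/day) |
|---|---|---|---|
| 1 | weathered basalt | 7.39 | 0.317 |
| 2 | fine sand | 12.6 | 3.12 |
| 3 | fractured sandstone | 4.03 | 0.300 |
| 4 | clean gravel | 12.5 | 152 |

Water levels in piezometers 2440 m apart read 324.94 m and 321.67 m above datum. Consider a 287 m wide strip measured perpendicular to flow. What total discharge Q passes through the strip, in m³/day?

747

Flow is parallel to layering, so each bed carries its own Darcy discharge and the transmissivities add.
Σ(K_i·b_i) = 0.317×7.39 + 3.12×12.6 + 0.300×4.03 + 152×12.5 = 1943 m²/day.
Hydraulic gradient i = (324.94 − 321.67) / 2440 = 3.27 / 2440 = 0.001340.
Q = Σ(K_i·b_i) · W · i = 1943 × 287 × 0.001340 = 747.3 m³/day.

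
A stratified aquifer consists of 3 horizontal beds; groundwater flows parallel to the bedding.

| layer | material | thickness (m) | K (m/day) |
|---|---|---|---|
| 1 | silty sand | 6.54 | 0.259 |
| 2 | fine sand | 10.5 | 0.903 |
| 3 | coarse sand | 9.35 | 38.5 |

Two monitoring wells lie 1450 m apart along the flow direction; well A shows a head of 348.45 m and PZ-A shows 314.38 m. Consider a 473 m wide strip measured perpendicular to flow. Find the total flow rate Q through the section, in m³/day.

Flow is parallel to layering, so each bed carries its own Darcy discharge and the transmissivities add.
Σ(K_i·b_i) = 0.259×6.54 + 0.903×10.5 + 38.5×9.35 = 371.2 m²/day.
Hydraulic gradient i = (348.45 − 314.38) / 1450 = 34.07 / 1450 = 0.02350.
Q = Σ(K_i·b_i) · W · i = 371.2 × 473 × 0.02350 = 4125 m³/day.

4120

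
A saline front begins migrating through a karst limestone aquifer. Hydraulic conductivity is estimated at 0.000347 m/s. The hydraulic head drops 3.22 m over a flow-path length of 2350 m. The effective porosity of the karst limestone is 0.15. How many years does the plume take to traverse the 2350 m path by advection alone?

Convert K: 0.000347 m/s × 86400 = 29.98 m/day.
Hydraulic gradient i = Δh / L = 3.22 / 2350 = 0.001370.
Darcy flux q = K · i = 29.98 × 0.001370 = 0.04108 m/day.
Seepage velocity v = q / n_e = 0.04108 / 0.15 = 0.2739 m/day.
Travel time t = L / v = 2350 / 0.2739 = 8581 days = 23.49 years.

23.5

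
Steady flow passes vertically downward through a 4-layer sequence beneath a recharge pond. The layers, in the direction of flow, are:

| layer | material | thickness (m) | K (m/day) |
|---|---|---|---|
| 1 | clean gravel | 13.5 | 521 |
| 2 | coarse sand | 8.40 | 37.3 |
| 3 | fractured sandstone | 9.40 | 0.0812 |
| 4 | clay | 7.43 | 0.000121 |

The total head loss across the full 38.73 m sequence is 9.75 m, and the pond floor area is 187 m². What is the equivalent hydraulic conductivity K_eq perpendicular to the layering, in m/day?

Flow is perpendicular to layering, so the layers act in series and the equivalent K is the thickness-weighted harmonic mean.
Total thickness L = 13.5 + 8.40 + 9.40 + 7.43 = 38.73 m.
Σ(b_i/K_i) = 13.5/521 + 8.40/37.3 + 9.40/0.0812 + 7.43/0.000121 = 61521 d.
K_eq = L / Σ(b_i/K_i) = 38.73 / 61521 = 0.0006295 m/day.

0.000630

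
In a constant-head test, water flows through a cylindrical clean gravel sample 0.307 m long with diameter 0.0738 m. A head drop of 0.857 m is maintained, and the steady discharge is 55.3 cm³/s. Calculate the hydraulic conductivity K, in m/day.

Cross-sectional area A = π·(d/2)² = π × (0.0738/2)² = 0.004278 m².
Convert discharge: 55.3 cm³/s = 5.530e-05 m³/s.
Darcy's law rearranged: K = Q·L / (A·Δh) = 5.530e-05 × 0.307 / (0.004278 × 0.857) = 0.004631 m/s = 400.1 m/day.

400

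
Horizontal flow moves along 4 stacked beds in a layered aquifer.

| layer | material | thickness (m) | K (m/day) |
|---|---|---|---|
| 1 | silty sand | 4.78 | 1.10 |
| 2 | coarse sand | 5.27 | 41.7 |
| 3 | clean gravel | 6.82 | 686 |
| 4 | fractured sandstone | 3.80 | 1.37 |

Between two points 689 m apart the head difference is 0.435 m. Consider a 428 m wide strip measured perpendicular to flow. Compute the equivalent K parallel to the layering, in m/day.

237

Flow is parallel to layering, so each bed carries its own Darcy discharge and the transmissivities add.
Σ(K_i·b_i) = 1.10×4.78 + 41.7×5.27 + 686×6.82 + 1.37×3.80 = 4909 m²/day.
Total thickness b = 20.67 m, so K_eq = Σ(K_i·b_i)/b = 237.5 m/day.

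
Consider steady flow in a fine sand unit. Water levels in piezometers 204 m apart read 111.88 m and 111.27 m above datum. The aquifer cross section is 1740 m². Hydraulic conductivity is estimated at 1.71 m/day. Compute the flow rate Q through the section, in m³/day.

8.90

Hydraulic gradient i = (111.88 − 111.27) / 204 = 0.61 / 204 = 0.002990.
Darcy's law: Q = K · A · i = 1.710 × 1740 × 0.002990 = 8.897 m³/day.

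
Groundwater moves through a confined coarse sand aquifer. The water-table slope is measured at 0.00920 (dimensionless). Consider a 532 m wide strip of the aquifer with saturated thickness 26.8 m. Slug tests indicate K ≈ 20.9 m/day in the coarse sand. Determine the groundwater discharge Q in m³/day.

Cross-sectional area A = 532 × 26.8 = 14258 m².
Hydraulic gradient i = 0.00920.
Darcy's law: Q = K · A · i = 20.90 × 14258 × 0.009200 = 2741 m³/day.

2740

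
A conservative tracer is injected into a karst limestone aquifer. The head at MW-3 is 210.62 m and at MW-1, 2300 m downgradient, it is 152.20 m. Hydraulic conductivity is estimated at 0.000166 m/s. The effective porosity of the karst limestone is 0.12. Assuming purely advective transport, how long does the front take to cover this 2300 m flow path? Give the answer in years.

2.07

Convert K: 0.000166 m/s × 86400 = 14.34 m/day.
Hydraulic gradient i = (210.62 − 152.20) / 2300 = 58.42 / 2300 = 0.02540.
Darcy flux q = K · i = 14.34 × 0.02540 = 0.3643 m/day.
Seepage velocity v = q / n_e = 0.3643 / 0.12 = 3.036 m/day.
Travel time t = L / v = 2300 / 3.036 = 757.6 days = 2.074 years.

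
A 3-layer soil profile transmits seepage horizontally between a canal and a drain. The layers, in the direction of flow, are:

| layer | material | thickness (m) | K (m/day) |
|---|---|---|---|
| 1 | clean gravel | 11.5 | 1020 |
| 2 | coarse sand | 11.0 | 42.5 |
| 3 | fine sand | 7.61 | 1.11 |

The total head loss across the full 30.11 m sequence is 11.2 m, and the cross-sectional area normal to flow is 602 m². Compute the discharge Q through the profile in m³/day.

Flow is perpendicular to layering, so the layers act in series and the equivalent K is the thickness-weighted harmonic mean.
Total thickness L = 11.5 + 11.0 + 7.61 = 30.11 m.
Σ(b_i/K_i) = 11.5/1020 + 11.0/42.5 + 7.61/1.11 = 7.126 d.
K_eq = L / Σ(b_i/K_i) = 30.11 / 7.126 = 4.225 m/day.
Q = K_eq · A · (Δh/L) = 4.225 × 602 × (11.2/30.11) = 946.2 m³/day.

946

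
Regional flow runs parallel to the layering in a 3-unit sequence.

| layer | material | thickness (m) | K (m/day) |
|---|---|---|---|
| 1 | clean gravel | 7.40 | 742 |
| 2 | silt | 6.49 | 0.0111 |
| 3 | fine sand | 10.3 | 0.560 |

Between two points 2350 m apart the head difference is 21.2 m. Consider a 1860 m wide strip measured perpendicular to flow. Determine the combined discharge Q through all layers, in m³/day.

92200

Flow is parallel to layering, so each bed carries its own Darcy discharge and the transmissivities add.
Σ(K_i·b_i) = 742×7.40 + 0.0111×6.49 + 0.560×10.3 = 5497 m²/day.
Hydraulic gradient i = Δh / L = 21.2 / 2350 = 0.009021.
Q = Σ(K_i·b_i) · W · i = 5497 × 1860 × 0.009021 = 92231 m³/day.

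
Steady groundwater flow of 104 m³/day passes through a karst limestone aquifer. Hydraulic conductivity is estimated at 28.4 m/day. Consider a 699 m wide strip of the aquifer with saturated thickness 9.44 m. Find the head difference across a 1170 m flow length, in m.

0.649

Cross-sectional area A = 699 × 9.44 = 6599 m².
From Q = K·A·i, i = Q / (K·A) = 104 / (28.40 × 6599) = 0.0005550.
Head loss Δh = i · L = 0.0005550 × 1170 = 0.6493 m.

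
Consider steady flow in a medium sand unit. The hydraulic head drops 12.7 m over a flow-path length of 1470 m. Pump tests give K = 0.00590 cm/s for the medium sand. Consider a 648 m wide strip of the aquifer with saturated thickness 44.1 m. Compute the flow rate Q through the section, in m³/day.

Convert K: 0.00590 cm/s × 864 = 5.098 m/day.
Cross-sectional area A = 648 × 44.1 = 28577 m².
Hydraulic gradient i = Δh / L = 12.7 / 1470 = 0.008639.
Darcy's law: Q = K · A · i = 5.098 × 28577 × 0.008639 = 1259 m³/day.

1260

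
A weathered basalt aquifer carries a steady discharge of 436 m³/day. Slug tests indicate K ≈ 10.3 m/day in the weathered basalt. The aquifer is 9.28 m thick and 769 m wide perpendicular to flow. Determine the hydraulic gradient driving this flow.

Cross-sectional area A = 769 × 9.28 = 7136 m².
From Q = K·A·i, i = Q / (K·A) = 436 / (10.30 × 7136) = 0.005932.

0.00593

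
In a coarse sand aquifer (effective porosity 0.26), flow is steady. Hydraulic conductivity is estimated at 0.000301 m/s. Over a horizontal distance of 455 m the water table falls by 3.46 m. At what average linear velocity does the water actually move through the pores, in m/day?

0.761

Convert K: 0.000301 m/s × 86400 = 26.01 m/day.
Hydraulic gradient i = Δh / L = 3.46 / 455 = 0.007604.
Darcy flux q = K · i = 26.01 × 0.007604 = 0.1978 m/day.
Seepage velocity v = q / n_e = 0.1978 / 0.26 = 0.7606 m/day.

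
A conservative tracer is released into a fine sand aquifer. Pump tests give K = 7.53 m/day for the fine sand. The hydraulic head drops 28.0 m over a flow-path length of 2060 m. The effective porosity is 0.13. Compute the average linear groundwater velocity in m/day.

0.787

Hydraulic gradient i = Δh / L = 28.0 / 2060 = 0.01359.
Darcy flux q = K · i = 7.530 × 0.01359 = 0.1023 m/day.
Seepage velocity v = q / n_e = 0.1023 / 0.13 = 0.7873 m/day.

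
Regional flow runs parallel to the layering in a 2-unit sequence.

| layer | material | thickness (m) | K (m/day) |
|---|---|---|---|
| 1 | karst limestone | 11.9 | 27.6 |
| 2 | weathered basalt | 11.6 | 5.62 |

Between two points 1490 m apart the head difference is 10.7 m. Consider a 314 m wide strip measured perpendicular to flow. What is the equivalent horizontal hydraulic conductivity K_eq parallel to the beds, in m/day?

Flow is parallel to layering, so each bed carries its own Darcy discharge and the transmissivities add.
Σ(K_i·b_i) = 27.6×11.9 + 5.62×11.6 = 393.6 m²/day.
Total thickness b = 23.50 m, so K_eq = Σ(K_i·b_i)/b = 16.75 m/day.

16.8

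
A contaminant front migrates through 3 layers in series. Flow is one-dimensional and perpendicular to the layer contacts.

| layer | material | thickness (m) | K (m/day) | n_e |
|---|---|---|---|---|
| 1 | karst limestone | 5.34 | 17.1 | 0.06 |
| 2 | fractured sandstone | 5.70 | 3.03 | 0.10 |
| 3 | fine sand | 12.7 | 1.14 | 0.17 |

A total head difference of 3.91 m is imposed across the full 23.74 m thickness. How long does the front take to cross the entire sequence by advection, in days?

With flow normal to the layers, continuity requires the same specific discharge q through every layer.
Σ(b_i/K_i) = 5.34/17.1 + 5.70/3.03 + 12.7/1.14 = 13.33 d.
q = Δh / Σ(b_i/K_i) = 3.91 / 13.33 = 0.2932 m/day.
In each layer the seepage velocity is v_i = q/n_i, so the layer transit time is t_i = b_i·n_i / q:
  layer 1 (karst limestone): t_1 = 5.34 × 0.06 / 0.2932 = 1.093 d
  layer 2 (fractured sandstone): t_2 = 5.70 × 0.10 / 0.2932 = 1.944 d
  layer 3 (fine sand): t_3 = 12.7 × 0.17 / 0.2932 = 7.363 d
Total t = Σ t_i = 10.40 days.

10.4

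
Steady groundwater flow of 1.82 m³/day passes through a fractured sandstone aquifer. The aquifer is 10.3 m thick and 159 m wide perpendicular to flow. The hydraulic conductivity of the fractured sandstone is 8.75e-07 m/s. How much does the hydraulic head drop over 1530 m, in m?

22.5

Convert K: 8.75e-07 m/s × 86400 = 0.07560 m/day.
Cross-sectional area A = 159 × 10.3 = 1638 m².
From Q = K·A·i, i = Q / (K·A) = 1.82 / (0.07560 × 1638) = 0.01470.
Head loss Δh = i · L = 0.01470 × 1530 = 22.49 m.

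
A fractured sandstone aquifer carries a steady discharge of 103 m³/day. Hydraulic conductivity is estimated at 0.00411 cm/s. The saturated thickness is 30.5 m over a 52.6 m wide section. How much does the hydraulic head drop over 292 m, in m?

5.28

Convert K: 0.00411 cm/s × 864 = 3.551 m/day.
Cross-sectional area A = 52.6 × 30.5 = 1604 m².
From Q = K·A·i, i = Q / (K·A) = 103 / (3.551 × 1604) = 0.01808.
Head loss Δh = i · L = 0.01808 × 292 = 5.279 m.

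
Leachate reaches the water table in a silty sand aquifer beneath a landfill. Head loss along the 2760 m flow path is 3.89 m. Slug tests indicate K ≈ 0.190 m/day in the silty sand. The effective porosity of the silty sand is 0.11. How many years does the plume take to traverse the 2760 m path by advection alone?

Hydraulic gradient i = Δh / L = 3.89 / 2760 = 0.001409.
Darcy flux q = K · i = 0.1900 × 0.001409 = 0.0002678 m/day.
Seepage velocity v = q / n_e = 0.0002678 / 0.11 = 0.002434 m/day.
Travel time t = L / v = 2760 / 0.002434 = 1.134e+06 days = 3104 years.

3100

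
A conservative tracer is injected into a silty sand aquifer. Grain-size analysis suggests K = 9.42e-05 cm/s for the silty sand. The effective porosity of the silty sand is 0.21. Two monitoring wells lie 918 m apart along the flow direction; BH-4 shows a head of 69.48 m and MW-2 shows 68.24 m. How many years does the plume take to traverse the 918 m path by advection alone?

4800

Convert K: 9.42e-05 cm/s × 864 = 0.08139 m/day.
Hydraulic gradient i = (69.48 − 68.24) / 918 = 1.24 / 918 = 0.001351.
Darcy flux q = K · i = 0.08139 × 0.001351 = 0.0001099 m/day.
Seepage velocity v = q / n_e = 0.0001099 / 0.21 = 0.0005235 m/day.
Travel time t = L / v = 918 / 0.0005235 = 1.754e+06 days = 4801 years.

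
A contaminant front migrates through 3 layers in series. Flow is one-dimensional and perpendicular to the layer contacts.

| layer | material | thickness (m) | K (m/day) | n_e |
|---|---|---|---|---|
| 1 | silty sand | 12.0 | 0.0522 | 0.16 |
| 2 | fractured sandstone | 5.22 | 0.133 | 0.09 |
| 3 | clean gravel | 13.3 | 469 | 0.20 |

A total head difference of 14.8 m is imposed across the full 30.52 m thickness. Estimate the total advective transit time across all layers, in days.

With flow normal to the layers, continuity requires the same specific discharge q through every layer.
Σ(b_i/K_i) = 12.0/0.0522 + 5.22/0.133 + 13.3/469 = 269.2 d.
q = Δh / Σ(b_i/K_i) = 14.8 / 269.2 = 0.05499 m/day.
In each layer the seepage velocity is v_i = q/n_i, so the layer transit time is t_i = b_i·n_i / q:
  layer 1 (silty sand): t_1 = 12.0 × 0.16 / 0.05499 = 34.92 d
  layer 2 (fractured sandstone): t_2 = 5.22 × 0.09 / 0.05499 = 8.544 d
  layer 3 (clean gravel): t_3 = 13.3 × 0.20 / 0.05499 = 48.38 d
Total t = Σ t_i = 91.84 days.

91.8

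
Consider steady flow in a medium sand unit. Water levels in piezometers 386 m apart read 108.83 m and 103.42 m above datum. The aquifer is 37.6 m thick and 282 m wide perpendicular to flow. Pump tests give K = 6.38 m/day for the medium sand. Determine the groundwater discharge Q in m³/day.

Cross-sectional area A = 282 × 37.6 = 10603 m².
Hydraulic gradient i = (108.83 − 103.42) / 386 = 5.41 / 386 = 0.01402.
Darcy's law: Q = K · A · i = 6.380 × 10603 × 0.01402 = 948.1 m³/day.

948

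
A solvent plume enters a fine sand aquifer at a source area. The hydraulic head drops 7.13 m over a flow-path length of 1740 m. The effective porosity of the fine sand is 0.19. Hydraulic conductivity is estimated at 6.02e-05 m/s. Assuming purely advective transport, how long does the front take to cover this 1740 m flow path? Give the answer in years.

Convert K: 6.02e-05 m/s × 86400 = 5.201 m/day.
Hydraulic gradient i = Δh / L = 7.13 / 1740 = 0.004098.
Darcy flux q = K · i = 5.201 × 0.004098 = 0.02131 m/day.
Seepage velocity v = q / n_e = 0.02131 / 0.19 = 0.1122 m/day.
Travel time t = L / v = 1740 / 0.1122 = 15511 days = 42.47 years.

42.5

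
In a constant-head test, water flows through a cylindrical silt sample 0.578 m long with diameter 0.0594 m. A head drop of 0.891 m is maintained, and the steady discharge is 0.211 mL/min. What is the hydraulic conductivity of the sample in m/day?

Cross-sectional area A = π·(d/2)² = π × (0.0594/2)² = 0.002771 m².
Convert discharge: 0.211 mL/min = 3.517e-09 m³/s.
Darcy's law rearranged: K = Q·L / (A·Δh) = 3.517e-09 × 0.578 / (0.002771 × 0.891) = 8.232e-07 m/s = 0.07113 m/day.

0.0711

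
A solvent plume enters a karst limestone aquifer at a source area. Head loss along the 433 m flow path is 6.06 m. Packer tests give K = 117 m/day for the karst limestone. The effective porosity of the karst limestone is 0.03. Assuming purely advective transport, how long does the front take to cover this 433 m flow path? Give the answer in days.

Hydraulic gradient i = Δh / L = 6.06 / 433 = 0.01400.
Darcy flux q = K · i = 117.0 × 0.01400 = 1.637 m/day.
Seepage velocity v = q / n_e = 1.637 / 0.03 = 54.58 m/day.
Travel time t = L / v = 433 / 54.58 = 7.933 days.

7.93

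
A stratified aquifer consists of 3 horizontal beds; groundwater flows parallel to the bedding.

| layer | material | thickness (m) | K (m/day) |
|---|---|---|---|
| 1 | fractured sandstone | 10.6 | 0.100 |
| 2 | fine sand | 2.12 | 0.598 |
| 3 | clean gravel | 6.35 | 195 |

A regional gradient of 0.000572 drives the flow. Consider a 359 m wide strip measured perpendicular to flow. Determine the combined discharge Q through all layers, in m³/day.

255

Flow is parallel to layering, so each bed carries its own Darcy discharge and the transmissivities add.
Σ(K_i·b_i) = 0.100×10.6 + 0.598×2.12 + 195×6.35 = 1241 m²/day.
Hydraulic gradient i = 0.000572.
Q = Σ(K_i·b_i) · W · i = 1241 × 359 × 0.0005720 = 254.8 m³/day.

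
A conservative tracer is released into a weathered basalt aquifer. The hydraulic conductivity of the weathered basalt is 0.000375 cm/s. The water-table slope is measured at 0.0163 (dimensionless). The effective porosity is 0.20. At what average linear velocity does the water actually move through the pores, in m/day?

Convert K: 0.000375 cm/s × 864 = 0.3240 m/day.
Hydraulic gradient i = 0.0163.
Darcy flux q = K · i = 0.3240 × 0.01630 = 0.005281 m/day.
Seepage velocity v = q / n_e = 0.005281 / 0.20 = 0.02641 m/day.

0.0264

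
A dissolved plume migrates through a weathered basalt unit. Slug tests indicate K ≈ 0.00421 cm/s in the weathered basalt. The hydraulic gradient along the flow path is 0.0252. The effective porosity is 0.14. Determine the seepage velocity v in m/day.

Convert K: 0.00421 cm/s × 864 = 3.637 m/day.
Hydraulic gradient i = 0.0252.
Darcy flux q = K · i = 3.637 × 0.02520 = 0.09166 m/day.
Seepage velocity v = q / n_e = 0.09166 / 0.14 = 0.6547 m/day.

0.655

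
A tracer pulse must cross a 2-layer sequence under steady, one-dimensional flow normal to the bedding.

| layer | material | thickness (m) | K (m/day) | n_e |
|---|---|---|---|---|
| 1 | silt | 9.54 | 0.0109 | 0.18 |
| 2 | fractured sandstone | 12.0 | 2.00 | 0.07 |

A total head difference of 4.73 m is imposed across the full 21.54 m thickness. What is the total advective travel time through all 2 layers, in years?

1.30

With flow normal to the layers, continuity requires the same specific discharge q through every layer.
Σ(b_i/K_i) = 9.54/0.0109 + 12.0/2.00 = 881.2 d.
q = Δh / Σ(b_i/K_i) = 4.73 / 881.2 = 0.005368 m/day.
In each layer the seepage velocity is v_i = q/n_i, so the layer transit time is t_i = b_i·n_i / q:
  layer 1 (silt): t_1 = 9.54 × 0.18 / 0.005368 = 319.9 d
  layer 2 (fractured sandstone): t_2 = 12.0 × 0.07 / 0.005368 = 156.5 d
Total t = Σ t_i = 476.4 days = 1.304 years.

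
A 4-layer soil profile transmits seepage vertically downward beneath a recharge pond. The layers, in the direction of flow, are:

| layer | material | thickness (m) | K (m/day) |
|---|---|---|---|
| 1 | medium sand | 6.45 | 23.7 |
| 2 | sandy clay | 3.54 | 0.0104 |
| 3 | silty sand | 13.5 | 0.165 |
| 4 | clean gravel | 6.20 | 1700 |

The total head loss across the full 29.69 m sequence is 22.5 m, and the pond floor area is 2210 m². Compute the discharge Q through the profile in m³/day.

Flow is perpendicular to layering, so the layers act in series and the equivalent K is the thickness-weighted harmonic mean.
Total thickness L = 6.45 + 3.54 + 13.5 + 6.20 = 29.69 m.
Σ(b_i/K_i) = 6.45/23.7 + 3.54/0.0104 + 13.5/0.165 + 6.20/1700 = 422.5 d.
K_eq = L / Σ(b_i/K_i) = 29.69 / 422.5 = 0.07028 m/day.
Q = K_eq · A · (Δh/L) = 0.07028 × 2210 × (22.5/29.69) = 117.7 m³/day.

118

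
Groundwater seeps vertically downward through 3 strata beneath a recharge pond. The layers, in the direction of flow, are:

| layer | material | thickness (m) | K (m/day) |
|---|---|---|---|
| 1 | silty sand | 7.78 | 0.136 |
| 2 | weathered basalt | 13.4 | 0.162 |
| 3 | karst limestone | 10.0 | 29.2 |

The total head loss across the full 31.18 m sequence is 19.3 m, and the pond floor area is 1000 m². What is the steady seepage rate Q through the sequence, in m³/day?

Flow is perpendicular to layering, so the layers act in series and the equivalent K is the thickness-weighted harmonic mean.
Total thickness L = 7.78 + 13.4 + 10.0 = 31.18 m.
Σ(b_i/K_i) = 7.78/0.136 + 13.4/0.162 + 10.0/29.2 = 140.3 d.
K_eq = L / Σ(b_i/K_i) = 31.18 / 140.3 = 0.2223 m/day.
Q = K_eq · A · (Δh/L) = 0.2223 × 1000 × (19.3/31.18) = 137.6 m³/day.

138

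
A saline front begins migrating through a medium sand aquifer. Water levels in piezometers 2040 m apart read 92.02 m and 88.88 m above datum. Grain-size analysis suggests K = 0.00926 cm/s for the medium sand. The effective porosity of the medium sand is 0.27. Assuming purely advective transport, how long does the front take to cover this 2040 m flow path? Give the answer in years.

Convert K: 0.00926 cm/s × 864 = 8.001 m/day.
Hydraulic gradient i = (92.02 − 88.88) / 2040 = 3.14 / 2040 = 0.001539.
Darcy flux q = K · i = 8.001 × 0.001539 = 0.01231 m/day.
Seepage velocity v = q / n_e = 0.01231 / 0.27 = 0.04561 m/day.
Travel time t = L / v = 2040 / 0.04561 = 44727 days = 122.5 years.

122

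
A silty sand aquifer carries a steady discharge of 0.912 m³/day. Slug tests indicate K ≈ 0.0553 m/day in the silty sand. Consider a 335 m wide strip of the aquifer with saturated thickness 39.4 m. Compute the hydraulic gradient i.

0.00125

Cross-sectional area A = 335 × 39.4 = 13199 m².
From Q = K·A·i, i = Q / (K·A) = 0.912 / (0.05530 × 13199) = 0.001249.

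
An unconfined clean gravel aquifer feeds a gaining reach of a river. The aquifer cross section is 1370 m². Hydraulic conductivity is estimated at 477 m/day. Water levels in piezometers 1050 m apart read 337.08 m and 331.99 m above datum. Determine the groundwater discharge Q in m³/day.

3170

Hydraulic gradient i = (337.08 − 331.99) / 1050 = 5.09 / 1050 = 0.004848.
Darcy's law: Q = K · A · i = 477.0 × 1370 × 0.004848 = 3168 m³/day.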